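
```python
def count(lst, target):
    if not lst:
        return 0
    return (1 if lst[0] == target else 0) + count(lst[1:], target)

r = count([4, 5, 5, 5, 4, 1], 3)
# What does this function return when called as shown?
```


count([4, 5, 5, 5, 4, 1], 3)
lst[0]=4 != 3: 0 + count([5, 5, 5, 4, 1], 3)
lst[0]=5 != 3: 0 + count([5, 5, 4, 1], 3)
lst[0]=5 != 3: 0 + count([5, 4, 1], 3)
lst[0]=5 != 3: 0 + count([4, 1], 3)
lst[0]=4 != 3: 0 + count([1], 3)
lst[0]=1 != 3: 0 + count([], 3)
= 0


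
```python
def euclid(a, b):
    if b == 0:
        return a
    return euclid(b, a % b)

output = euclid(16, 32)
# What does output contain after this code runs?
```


euclid(16, 32)
= euclid(32, 16 % 32) = euclid(32, 16)
= euclid(16, 32 % 16) = euclid(16, 0)
b == 0, return a = 16


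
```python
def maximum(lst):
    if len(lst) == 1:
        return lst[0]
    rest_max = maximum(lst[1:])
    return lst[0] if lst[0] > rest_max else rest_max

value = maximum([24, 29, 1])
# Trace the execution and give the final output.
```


maximum([24, 29, 1])
= compare 24 with maximum([29, 1])
= compare 29 with maximum([1])
Base: maximum([1]) = 1
compare 29 with 1: max = 29
compare 24 with 29: max = 29
= 29


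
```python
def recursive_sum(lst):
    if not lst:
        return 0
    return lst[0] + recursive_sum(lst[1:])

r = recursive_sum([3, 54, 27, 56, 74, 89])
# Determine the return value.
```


recursive_sum([3, 54, 27, 56, 74, 89])
= 3 + recursive_sum([54, 27, 56, 74, 89])
= 3 + 54 + recursive_sum([27, 56, 74, 89])
= 3 + 54 + 27 + recursive_sum([56, 74, 89])
= 3 + 54 + 27 + 56 + recursive_sum([74, 89])
= 3 + 54 + 27 + 56 + 74 + recursive_sum([89])
= 3 + 54 + 27 + 56 + 74 + 89 + recursive_sum([])
= 3 + 54 + 27 + 56 + 74 + 89 + 0
= 303


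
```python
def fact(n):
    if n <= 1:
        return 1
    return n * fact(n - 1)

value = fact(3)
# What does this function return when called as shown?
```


fact(3)
= 3 * fact(2)
= 3 * 2 * fact(1)
= 3 * 2 * 1
= 6


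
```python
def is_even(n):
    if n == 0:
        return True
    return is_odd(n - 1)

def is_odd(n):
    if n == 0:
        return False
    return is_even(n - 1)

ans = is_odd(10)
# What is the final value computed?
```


is_odd(10)
= is_even(9)
= is_odd(8)
= is_even(7)
= is_odd(6)
= is_even(5)
= is_odd(4)
= is_even(3)
= is_odd(2)
= is_even(1)
= is_odd(0)
n == 0: return False
= False


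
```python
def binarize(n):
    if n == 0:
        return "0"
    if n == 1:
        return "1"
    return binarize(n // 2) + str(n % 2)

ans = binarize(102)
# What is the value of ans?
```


binarize(102)
= binarize(51) + "0"
= binarize(25) + "1" + "0"
= binarize(12) + "1" + "1" + "0"
= binarize(6) + "0" + "1" + "1" + "0"
= binarize(3) + "0" + "0" + "1" + "1" + "0"
= binarize(1) + "1" + "0" + "0" + "1" + "1" + "0"
= "1" + "1" + "0" + "0" + "1" + "1" + "0"
= "1100110"


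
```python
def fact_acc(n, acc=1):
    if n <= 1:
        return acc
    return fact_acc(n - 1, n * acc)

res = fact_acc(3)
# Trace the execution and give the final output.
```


fact_acc(3, 1)
= fact_acc(2, 3 * 1) = fact_acc(2, 3)
= fact_acc(1, 2 * 3) = fact_acc(1, 6)
n <= 1, return acc = 6


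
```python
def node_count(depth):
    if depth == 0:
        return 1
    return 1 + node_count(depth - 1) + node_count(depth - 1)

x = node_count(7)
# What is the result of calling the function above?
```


node_count(7)
= 1 + node_count(6) + node_count(6)
= 1 + 2 * node_count(6)
node_count(k) = 2^(k+1) - 1
node_count(0) = 1
node_count(1) = 3
node_count(2) = 7
node_count(3) = 15
node_count(4) = 31
node_count(7) = 2^8 - 1 = 255


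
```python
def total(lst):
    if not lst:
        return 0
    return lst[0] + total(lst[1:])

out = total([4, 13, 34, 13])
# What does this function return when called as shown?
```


total([4, 13, 34, 13])
= 4 + total([13, 34, 13])
= 4 + 13 + total([34, 13])
= 4 + 13 + 34 + total([13])
= 4 + 13 + 34 + 13 + total([])
= 4 + 13 + 34 + 13 + 0
= 64


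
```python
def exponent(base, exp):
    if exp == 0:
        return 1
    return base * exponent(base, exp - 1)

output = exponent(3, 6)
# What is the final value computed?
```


exponent(3, 6)
= 3 * exponent(3, 5)
= 3 * 3 * exponent(3, 4)
= 3 * 3 * 3 * exponent(3, 3)
= 3 * 3 * 3 * 3 * exponent(3, 2)
= 3 * 3 * 3 * 3 * 3 * exponent(3, 1)
= 3 * 3 * 3 * 3 * 3 * 3 * exponent(3, 0)
= 3 * 3 * 3 * 3 * 3 * 3 * 1
= 729


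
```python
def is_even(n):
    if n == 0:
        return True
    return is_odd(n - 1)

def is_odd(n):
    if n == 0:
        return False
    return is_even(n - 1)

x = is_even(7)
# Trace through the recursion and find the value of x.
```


is_even(7)
= is_odd(6)
= is_even(5)
= is_odd(4)
= is_even(3)
= is_odd(2)
= is_even(1)
= is_odd(0)
n == 0: return False
= False


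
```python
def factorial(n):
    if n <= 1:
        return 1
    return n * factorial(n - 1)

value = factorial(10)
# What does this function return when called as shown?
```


factorial(10)
= 10 * factorial(9)
= 10 * 9 * factorial(8)
= 10 * 9 * 8 * factorial(7)
= 10 * 9 * 8 * 7 * factorial(6)
= 10 * 9 * 8 * 7 * 6 * factorial(5)
= 10 * 9 * 8 * 7 * 6 * 5 * factorial(4)
= 10 * 9 * 8 * 7 * 6 * 5 * 4 * factorial(3)
= 10 * 9 * 8 * 7 * 6 * 5 * 4 * 3 * factorial(2)
= 10 * 9 * 8 * 7 * 6 * 5 * 4 * 3 * 2 * factorial(1)
= 10 * 9 * 8 * 7 * 6 * 5 * 4 * 3 * 2 * 1
= 3628800


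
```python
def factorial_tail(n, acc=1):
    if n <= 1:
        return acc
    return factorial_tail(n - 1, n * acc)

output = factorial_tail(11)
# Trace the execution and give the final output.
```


factorial_tail(11, 1)
= factorial_tail(10, 11 * 1) = factorial_tail(10, 11)
= factorial_tail(9, 10 * 11) = factorial_tail(9, 110)
= factorial_tail(8, 9 * 110) = factorial_tail(8, 990)
= factorial_tail(7, 8 * 990) = factorial_tail(7, 7920)
= factorial_tail(6, 7 * 7920) = factorial_tail(6, 55440)
= factorial_tail(5, 6 * 55440) = factorial_tail(5, 332640)
= factorial_tail(4, 5 * 332640) = factorial_tail(4, 1663200)
= factorial_tail(3, 4 * 1663200) = factorial_tail(3, 6652800)
= factorial_tail(2, 3 * 6652800) = factorial_tail(2, 19958400)
= factorial_tail(1, 2 * 19958400) = factorial_tail(1, 39916800)
n <= 1, return acc = 39916800


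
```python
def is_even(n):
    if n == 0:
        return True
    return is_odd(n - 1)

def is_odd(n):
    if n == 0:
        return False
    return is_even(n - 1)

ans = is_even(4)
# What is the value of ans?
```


is_even(4)
= is_odd(3)
= is_even(2)
= is_odd(1)
= is_even(0)
n == 0: return True
= True


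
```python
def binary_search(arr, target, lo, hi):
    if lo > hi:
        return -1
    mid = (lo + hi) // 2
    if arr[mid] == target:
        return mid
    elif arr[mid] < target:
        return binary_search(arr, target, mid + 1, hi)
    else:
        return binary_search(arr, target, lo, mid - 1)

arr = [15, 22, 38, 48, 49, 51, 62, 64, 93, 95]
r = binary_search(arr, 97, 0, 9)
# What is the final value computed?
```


binary_search(arr, 97, 0, 9)
lo=0, hi=9, mid=4, arr[mid]=49
49 < 97, search right half
lo=5, hi=9, mid=7, arr[mid]=64
64 < 97, search right half
lo=8, hi=9, mid=8, arr[mid]=93
93 < 97, search right half
lo=9, hi=9, mid=9, arr[mid]=95
95 < 97, search right half
lo > hi, target not found, return -1
= -1


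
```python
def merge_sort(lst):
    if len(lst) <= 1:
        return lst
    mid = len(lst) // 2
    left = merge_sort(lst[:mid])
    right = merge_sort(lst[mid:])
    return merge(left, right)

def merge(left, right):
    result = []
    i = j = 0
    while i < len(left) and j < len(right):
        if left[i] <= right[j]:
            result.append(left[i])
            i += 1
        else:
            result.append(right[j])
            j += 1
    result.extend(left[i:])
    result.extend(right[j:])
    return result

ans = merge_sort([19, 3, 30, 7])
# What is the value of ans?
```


merge_sort([19, 3, 30, 7])
Split into [19, 3] and [30, 7]
Left sorted: [3, 19]
Right sorted: [7, 30]
Merge [3, 19] and [7, 30]
= [3, 7, 19, 30]


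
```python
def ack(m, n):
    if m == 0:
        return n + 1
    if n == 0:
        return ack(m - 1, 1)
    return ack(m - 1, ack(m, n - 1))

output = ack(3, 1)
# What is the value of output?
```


ack(3, 1)
= ack(2, ack(3, 0))
First compute ack(3, 0) = 5
= ack(2, 5)
= 13


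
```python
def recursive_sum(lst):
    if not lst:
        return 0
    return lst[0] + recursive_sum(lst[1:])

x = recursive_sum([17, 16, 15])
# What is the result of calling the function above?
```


recursive_sum([17, 16, 15])
= 17 + recursive_sum([16, 15])
= 17 + 16 + recursive_sum([15])
= 17 + 16 + 15 + recursive_sum([])
= 17 + 16 + 15 + 0
= 48


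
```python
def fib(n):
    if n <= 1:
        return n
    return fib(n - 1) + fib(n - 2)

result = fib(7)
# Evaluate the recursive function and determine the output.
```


fib(7)
= fib(6) + fib(5)
= (fib(5) + fib(4)) + fib(5)
Computing bottom-up: fib(0)=0, fib(1)=1, fib(2)=1, fib(3)=2, fib(4)=3, fib(5)=5, fib(6)=8, fib(7)=13
= 13


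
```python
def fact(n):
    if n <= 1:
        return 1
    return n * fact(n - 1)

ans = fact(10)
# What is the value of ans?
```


fact(10)
= 10 * fact(9)
= 10 * 9 * fact(8)
= 10 * 9 * 8 * fact(7)
= 10 * 9 * 8 * 7 * fact(6)
= 10 * 9 * 8 * 7 * 6 * fact(5)
= 10 * 9 * 8 * 7 * 6 * 5 * fact(4)
= 10 * 9 * 8 * 7 * 6 * 5 * 4 * fact(3)
= 10 * 9 * 8 * 7 * 6 * 5 * 4 * 3 * fact(2)
= 10 * 9 * 8 * 7 * 6 * 5 * 4 * 3 * 2 * fact(1)
= 10 * 9 * 8 * 7 * 6 * 5 * 4 * 3 * 2 * 1
= 3628800


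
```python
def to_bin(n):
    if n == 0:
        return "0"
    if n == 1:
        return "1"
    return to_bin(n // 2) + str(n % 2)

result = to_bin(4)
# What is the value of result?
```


to_bin(4)
= to_bin(2) + "0"
= to_bin(1) + "0" + "0"
= "1" + "0" + "0"
= "100"


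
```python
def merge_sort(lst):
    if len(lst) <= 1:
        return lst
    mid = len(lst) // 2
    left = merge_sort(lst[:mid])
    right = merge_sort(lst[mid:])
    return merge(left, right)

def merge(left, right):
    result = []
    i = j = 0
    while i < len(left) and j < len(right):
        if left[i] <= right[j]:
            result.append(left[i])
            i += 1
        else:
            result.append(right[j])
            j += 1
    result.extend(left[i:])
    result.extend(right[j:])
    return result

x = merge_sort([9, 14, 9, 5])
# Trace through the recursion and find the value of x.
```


merge_sort([9, 14, 9, 5])
Split into [9, 14] and [9, 5]
Left sorted: [9, 14]
Right sorted: [5, 9]
Merge [9, 14] and [5, 9]
= [5, 9, 9, 14]


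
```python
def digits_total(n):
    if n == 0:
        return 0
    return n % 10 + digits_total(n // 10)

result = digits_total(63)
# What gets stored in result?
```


digits_total(63)
= 3 + digits_total(6)
= 3 + 6 + digits_total(0)
= 3 + 6 + 0
= 9


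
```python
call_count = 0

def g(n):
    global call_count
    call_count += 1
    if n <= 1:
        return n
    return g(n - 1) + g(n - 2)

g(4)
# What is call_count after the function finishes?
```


g(4) calls g(3) and g(2); each non-base call branches into two more.
Let C(k) = total number of calls made by g(k), including the call to g(k) itself.
Base cases: C(0) = 1, C(1) = 1
Recurrence: C(k) = 1 + C(k-1) + C(k-2)
  C(2) = 1 + C(1) + C(0) = 1 + 1 + 1 = 3
  C(3) = 1 + C(2) + C(1) = 1 + 3 + 1 = 5
  C(4) = 1 + C(3) + C(2) = 1 + 5 + 3 = 9
Total calls = C(4) = 9


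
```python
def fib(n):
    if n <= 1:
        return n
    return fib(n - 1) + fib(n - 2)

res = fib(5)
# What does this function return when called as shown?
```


fib(5)
= fib(4) + fib(3)
= (fib(3) + fib(2)) + fib(3)
Computing bottom-up: fib(0)=0, fib(1)=1, fib(2)=1, fib(3)=2, fib(4)=3, fib(5)=5
= 5


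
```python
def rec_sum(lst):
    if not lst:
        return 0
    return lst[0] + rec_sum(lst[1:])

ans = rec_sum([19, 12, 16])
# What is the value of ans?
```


rec_sum([19, 12, 16])
= 19 + rec_sum([12, 16])
= 19 + 12 + rec_sum([16])
= 19 + 12 + 16 + rec_sum([])
= 19 + 12 + 16 + 0
= 47


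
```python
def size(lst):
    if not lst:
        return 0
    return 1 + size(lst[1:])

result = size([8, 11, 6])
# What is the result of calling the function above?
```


size([8, 11, 6])
= 1 + size([11, 6])
= 1 + 1 + size([6])
= 1 + 1 + 1 + size([])
= 1 + 1 + 1 + 0
= 3


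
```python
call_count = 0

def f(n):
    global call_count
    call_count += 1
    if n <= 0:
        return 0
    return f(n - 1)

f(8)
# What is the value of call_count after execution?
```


f(8) calls f(7) calls ... calls f(0)
Total calls: 8 + 1 (for base case) = 9


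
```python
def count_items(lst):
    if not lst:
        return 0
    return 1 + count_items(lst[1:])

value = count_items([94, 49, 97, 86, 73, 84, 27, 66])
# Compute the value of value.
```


count_items([94, 49, 97, 86, 73, 84, 27, 66])
= 1 + count_items([49, 97, 86, 73, 84, 27, 66])
= 1 + 1 + count_items([97, 86, 73, 84, 27, 66])
= 1 + 1 + 1 + count_items([86, 73, 84, 27, 66])
= 1 + 1 + 1 + 1 + count_items([73, 84, 27, 66])
= 1 + 1 + 1 + 1 + 1 + count_items([84, 27, 66])
= 1 + 1 + 1 + 1 + 1 + 1 + count_items([27, 66])
= 1 + 1 + 1 + 1 + 1 + 1 + 1 + count_items([66])
= 1 + 1 + 1 + 1 + 1 + 1 + 1 + 1 + count_items([])
= 1 + 1 + 1 + 1 + 1 + 1 + 1 + 1 + 0
= 8


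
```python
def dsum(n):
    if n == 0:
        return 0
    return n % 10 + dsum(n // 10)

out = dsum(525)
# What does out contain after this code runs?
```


dsum(525)
= 5 + dsum(52)
= 5 + 2 + dsum(5)
= 5 + 2 + 5 + dsum(0)
= 5 + 2 + 5 + 0
= 12


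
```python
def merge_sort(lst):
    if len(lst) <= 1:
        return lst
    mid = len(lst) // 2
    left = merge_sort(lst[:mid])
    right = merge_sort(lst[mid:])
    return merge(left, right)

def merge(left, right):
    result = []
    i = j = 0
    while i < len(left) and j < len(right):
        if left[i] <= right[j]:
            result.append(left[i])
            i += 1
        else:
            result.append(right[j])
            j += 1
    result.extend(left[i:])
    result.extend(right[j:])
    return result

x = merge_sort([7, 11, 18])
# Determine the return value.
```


merge_sort([7, 11, 18])
Split into [7] and [11, 18]
Left sorted: [7]
Right sorted: [11, 18]
Merge [7] and [11, 18]
= [7, 11, 18]


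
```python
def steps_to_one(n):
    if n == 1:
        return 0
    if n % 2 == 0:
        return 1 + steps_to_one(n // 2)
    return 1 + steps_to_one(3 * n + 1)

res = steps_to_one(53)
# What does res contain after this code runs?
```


steps_to_one(53)
53 is odd -> 3*53+1 = 160 -> steps_to_one(160)
160 is even -> steps_to_one(80)
80 is even -> steps_to_one(40)
40 is even -> steps_to_one(20)
20 is even -> steps_to_one(10)
10 is even -> steps_to_one(5)
5 is odd -> 3*5+1 = 16 -> steps_to_one(16)
16 is even -> steps_to_one(8)
8 is even -> steps_to_one(4)
4 is even -> steps_to_one(2)
2 is even -> steps_to_one(1)
Reached 1 after 11 steps
= 11


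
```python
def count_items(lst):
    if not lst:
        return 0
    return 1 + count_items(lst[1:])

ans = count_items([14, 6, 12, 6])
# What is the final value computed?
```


count_items([14, 6, 12, 6])
= 1 + count_items([6, 12, 6])
= 1 + 1 + count_items([12, 6])
= 1 + 1 + 1 + count_items([6])
= 1 + 1 + 1 + 1 + count_items([])
= 1 + 1 + 1 + 1 + 0
= 4


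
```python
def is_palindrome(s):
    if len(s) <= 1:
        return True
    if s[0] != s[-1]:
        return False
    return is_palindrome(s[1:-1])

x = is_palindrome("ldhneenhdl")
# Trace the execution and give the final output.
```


is_palindrome("ldhneenhdl")
"ldhneenhdl": s[0]='l' == s[-1]='l' -> is_palindrome("dhneenhd")
"dhneenhd": s[0]='d' == s[-1]='d' -> is_palindrome("hneenh")
"hneenh": s[0]='h' == s[-1]='h' -> is_palindrome("neen")
"neen": s[0]='n' == s[-1]='n' -> is_palindrome("ee")
"ee": s[0]='e' == s[-1]='e' -> is_palindrome("")
"": len <= 1 -> True
= True


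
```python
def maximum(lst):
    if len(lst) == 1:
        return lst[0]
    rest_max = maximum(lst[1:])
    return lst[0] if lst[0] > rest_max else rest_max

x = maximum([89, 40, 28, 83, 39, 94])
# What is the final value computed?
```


maximum([89, 40, 28, 83, 39, 94])
= compare 89 with maximum([40, 28, 83, 39, 94])
= compare 40 with maximum([28, 83, 39, 94])
= compare 28 with maximum([83, 39, 94])
= compare 83 with maximum([39, 94])
= compare 39 with maximum([94])
Base: maximum([94]) = 94
compare 39 with 94: max = 94
compare 83 with 94: max = 94
compare 28 with 94: max = 94
compare 40 with 94: max = 94
compare 89 with 94: max = 94
= 94


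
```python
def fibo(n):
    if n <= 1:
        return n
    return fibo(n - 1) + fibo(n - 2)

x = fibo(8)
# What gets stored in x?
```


fibo(8)
= fibo(7) + fibo(6)
= (fibo(6) + fibo(5)) + fibo(6)
Computing bottom-up: fibo(0)=0, fibo(1)=1, fibo(2)=1, fibo(3)=2, fibo(4)=3, fibo(5)=5, fibo(6)=8, fibo(7)=13, fibo(8)=21
= 21


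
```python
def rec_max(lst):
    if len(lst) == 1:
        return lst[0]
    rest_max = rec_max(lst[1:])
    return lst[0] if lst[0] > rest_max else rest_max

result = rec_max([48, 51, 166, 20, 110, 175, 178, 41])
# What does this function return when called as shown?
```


rec_max([48, 51, 166, 20, 110, 175, 178, 41])
= compare 48 with rec_max([51, 166, 20, 110, 175, 178, 41])
= compare 51 with rec_max([166, 20, 110, 175, 178, 41])
= compare 166 with rec_max([20, 110, 175, 178, 41])
= compare 20 with rec_max([110, 175, 178, 41])
= compare 110 with rec_max([175, 178, 41])
= compare 175 with rec_max([178, 41])
= compare 178 with rec_max([41])
Base: rec_max([41]) = 41
compare 178 with 41: max = 178
compare 175 with 178: max = 178
compare 110 with 178: max = 178
compare 20 with 178: max = 178
compare 166 with 178: max = 178
compare 51 with 178: max = 178
compare 48 with 178: max = 178
= 178


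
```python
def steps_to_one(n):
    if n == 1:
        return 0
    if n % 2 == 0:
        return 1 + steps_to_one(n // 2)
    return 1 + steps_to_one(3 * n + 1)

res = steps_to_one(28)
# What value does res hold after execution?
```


steps_to_one(28)
28 is even -> steps_to_one(14)
14 is even -> steps_to_one(7)
7 is odd -> 3*7+1 = 22 -> steps_to_one(22)
22 is even -> steps_to_one(11)
11 is odd -> 3*11+1 = 34 -> steps_to_one(34)
34 is even -> steps_to_one(17)
17 is odd -> 3*17+1 = 52 -> steps_to_one(52)
52 is even -> steps_to_one(26)
26 is even -> steps_to_one(13)
13 is odd -> 3*13+1 = 40 -> steps_to_one(40)
40 is even -> steps_to_one(20)
20 is even -> steps_to_one(10)
10 is even -> steps_to_one(5)
5 is odd -> 3*5+1 = 16 -> steps_to_one(16)
16 is even -> steps_to_one(8)
8 is even -> steps_to_one(4)
4 is even -> steps_to_one(2)
2 is even -> steps_to_one(1)
Reached 1 after 18 steps
= 18


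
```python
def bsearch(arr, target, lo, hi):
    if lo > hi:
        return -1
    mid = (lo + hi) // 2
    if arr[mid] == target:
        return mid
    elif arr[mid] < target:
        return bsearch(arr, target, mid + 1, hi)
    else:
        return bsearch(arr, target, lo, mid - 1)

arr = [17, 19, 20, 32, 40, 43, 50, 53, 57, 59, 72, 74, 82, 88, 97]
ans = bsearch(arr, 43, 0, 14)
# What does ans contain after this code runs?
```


bsearch(arr, 43, 0, 14)
lo=0, hi=14, mid=7, arr[mid]=53
53 > 43, search left half
lo=0, hi=6, mid=3, arr[mid]=32
32 < 43, search right half
lo=4, hi=6, mid=5, arr[mid]=43
arr[5] == 43, found at index 5
= 5


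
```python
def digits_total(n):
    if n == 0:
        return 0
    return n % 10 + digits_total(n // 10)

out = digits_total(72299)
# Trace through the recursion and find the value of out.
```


digits_total(72299)
= 9 + digits_total(7229)
= 9 + 9 + digits_total(722)
= 9 + 9 + 2 + digits_total(72)
= 9 + 9 + 2 + 2 + digits_total(7)
= 9 + 9 + 2 + 2 + 7 + digits_total(0)
= 9 + 9 + 2 + 2 + 7 + 0
= 29


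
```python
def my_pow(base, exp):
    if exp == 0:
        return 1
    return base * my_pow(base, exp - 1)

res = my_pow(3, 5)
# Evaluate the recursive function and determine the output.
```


my_pow(3, 5)
= 3 * my_pow(3, 4)
= 3 * 3 * my_pow(3, 3)
= 3 * 3 * 3 * my_pow(3, 2)
= 3 * 3 * 3 * 3 * my_pow(3, 1)
= 3 * 3 * 3 * 3 * 3 * my_pow(3, 0)
= 3 * 3 * 3 * 3 * 3 * 1
= 243


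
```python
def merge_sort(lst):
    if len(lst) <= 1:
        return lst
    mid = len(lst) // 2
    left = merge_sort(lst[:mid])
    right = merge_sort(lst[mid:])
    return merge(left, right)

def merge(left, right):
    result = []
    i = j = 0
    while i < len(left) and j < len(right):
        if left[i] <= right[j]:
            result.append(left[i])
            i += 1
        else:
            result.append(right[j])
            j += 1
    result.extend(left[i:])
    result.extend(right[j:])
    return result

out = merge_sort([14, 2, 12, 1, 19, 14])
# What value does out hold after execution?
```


merge_sort([14, 2, 12, 1, 19, 14])
Split into [14, 2, 12] and [1, 19, 14]
Left sorted: [2, 12, 14]
Right sorted: [1, 14, 19]
Merge [2, 12, 14] and [1, 14, 19]
= [1, 2, 12, 14, 14, 19]


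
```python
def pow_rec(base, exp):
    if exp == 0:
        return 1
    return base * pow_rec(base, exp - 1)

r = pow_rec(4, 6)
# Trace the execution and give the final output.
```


pow_rec(4, 6)
= 4 * pow_rec(4, 5)
= 4 * 4 * pow_rec(4, 4)
= 4 * 4 * 4 * pow_rec(4, 3)
= 4 * 4 * 4 * 4 * pow_rec(4, 2)
= 4 * 4 * 4 * 4 * 4 * pow_rec(4, 1)
= 4 * 4 * 4 * 4 * 4 * 4 * pow_rec(4, 0)
= 4 * 4 * 4 * 4 * 4 * 4 * 1
= 4096


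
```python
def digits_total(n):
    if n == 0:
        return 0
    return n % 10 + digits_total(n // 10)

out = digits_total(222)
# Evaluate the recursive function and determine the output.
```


digits_total(222)
= 2 + digits_total(22)
= 2 + 2 + digits_total(2)
= 2 + 2 + 2 + digits_total(0)
= 2 + 2 + 2 + 0
= 6


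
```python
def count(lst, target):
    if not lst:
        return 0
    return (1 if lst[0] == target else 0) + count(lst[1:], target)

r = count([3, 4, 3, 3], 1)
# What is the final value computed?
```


count([3, 4, 3, 3], 1)
lst[0]=3 != 1: 0 + count([4, 3, 3], 1)
lst[0]=4 != 1: 0 + count([3, 3], 1)
lst[0]=3 != 1: 0 + count([3], 1)
lst[0]=3 != 1: 0 + count([], 1)
= 0


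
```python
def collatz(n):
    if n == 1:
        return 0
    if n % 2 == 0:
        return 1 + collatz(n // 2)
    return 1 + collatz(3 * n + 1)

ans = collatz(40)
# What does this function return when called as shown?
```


collatz(40)
40 is even -> collatz(20)
20 is even -> collatz(10)
10 is even -> collatz(5)
5 is odd -> 3*5+1 = 16 -> collatz(16)
16 is even -> collatz(8)
8 is even -> collatz(4)
4 is even -> collatz(2)
2 is even -> collatz(1)
Reached 1 after 8 steps
= 8


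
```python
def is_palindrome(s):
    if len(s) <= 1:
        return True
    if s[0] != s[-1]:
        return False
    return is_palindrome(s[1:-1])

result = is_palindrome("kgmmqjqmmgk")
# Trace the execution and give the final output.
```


is_palindrome("kgmmqjqmmgk")
"kgmmqjqmmgk": s[0]='k' == s[-1]='k' -> is_palindrome("gmmqjqmmg")
"gmmqjqmmg": s[0]='g' == s[-1]='g' -> is_palindrome("mmqjqmm")
"mmqjqmm": s[0]='m' == s[-1]='m' -> is_palindrome("mqjqm")
"mqjqm": s[0]='m' == s[-1]='m' -> is_palindrome("qjq")
"qjq": s[0]='q' == s[-1]='q' -> is_palindrome("j")
"j": len <= 1 -> True
= True


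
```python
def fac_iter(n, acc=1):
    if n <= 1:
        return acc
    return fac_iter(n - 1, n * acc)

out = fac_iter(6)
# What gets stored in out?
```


fac_iter(6, 1)
= fac_iter(5, 6 * 1) = fac_iter(5, 6)
= fac_iter(4, 5 * 6) = fac_iter(4, 30)
= fac_iter(3, 4 * 30) = fac_iter(3, 120)
= fac_iter(2, 3 * 120) = fac_iter(2, 360)
= fac_iter(1, 2 * 360) = fac_iter(1, 720)
n <= 1, return acc = 720


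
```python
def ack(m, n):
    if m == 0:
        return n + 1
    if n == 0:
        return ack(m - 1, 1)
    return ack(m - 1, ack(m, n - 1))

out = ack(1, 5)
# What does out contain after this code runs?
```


ack(1, 5)
= ack(0, ack(1, 4))
First compute ack(1, 4) = 6
= ack(0, 6)
= 7


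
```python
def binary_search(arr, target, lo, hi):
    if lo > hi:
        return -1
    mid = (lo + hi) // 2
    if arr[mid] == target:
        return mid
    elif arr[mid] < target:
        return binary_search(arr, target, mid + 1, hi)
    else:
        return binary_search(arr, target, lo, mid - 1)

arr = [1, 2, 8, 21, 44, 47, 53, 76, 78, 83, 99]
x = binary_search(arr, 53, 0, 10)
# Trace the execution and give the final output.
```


binary_search(arr, 53, 0, 10)
lo=0, hi=10, mid=5, arr[mid]=47
47 < 53, search right half
lo=6, hi=10, mid=8, arr[mid]=78
78 > 53, search left half
lo=6, hi=7, mid=6, arr[mid]=53
arr[6] == 53, found at index 6
= 6


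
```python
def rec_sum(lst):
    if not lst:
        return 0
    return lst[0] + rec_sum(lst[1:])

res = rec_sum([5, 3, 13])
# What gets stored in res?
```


rec_sum([5, 3, 13])
= 5 + rec_sum([3, 13])
= 5 + 3 + rec_sum([13])
= 5 + 3 + 13 + rec_sum([])
= 5 + 3 + 13 + 0
= 21


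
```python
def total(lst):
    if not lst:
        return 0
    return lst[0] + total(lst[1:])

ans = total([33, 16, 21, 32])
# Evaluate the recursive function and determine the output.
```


total([33, 16, 21, 32])
= 33 + total([16, 21, 32])
= 33 + 16 + total([21, 32])
= 33 + 16 + 21 + total([32])
= 33 + 16 + 21 + 32 + total([])
= 33 + 16 + 21 + 32 + 0
= 102


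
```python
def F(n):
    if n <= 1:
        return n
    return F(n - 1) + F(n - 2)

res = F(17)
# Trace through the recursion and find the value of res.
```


F(17)
= F(16) + F(15)
= (F(15) + F(14)) + F(15)
Computing bottom-up: F(0)=0, F(1)=1, F(2)=1, F(3)=2, F(4)=3, F(5)=5, F(6)=8, F(7)=13, F(8)=21, F(9)=34, F(10)=55, F(11)=89, F(12)=144, F(13)=233, F(14)=377, F(15)=610, F(16)=987, F(17)=1597
= 1597


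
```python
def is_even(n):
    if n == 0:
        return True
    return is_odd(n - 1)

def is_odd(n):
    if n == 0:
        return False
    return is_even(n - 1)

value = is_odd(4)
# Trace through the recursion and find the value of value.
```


is_odd(4)
= is_even(3)
= is_odd(2)
= is_even(1)
= is_odd(0)
n == 0: return False
= False


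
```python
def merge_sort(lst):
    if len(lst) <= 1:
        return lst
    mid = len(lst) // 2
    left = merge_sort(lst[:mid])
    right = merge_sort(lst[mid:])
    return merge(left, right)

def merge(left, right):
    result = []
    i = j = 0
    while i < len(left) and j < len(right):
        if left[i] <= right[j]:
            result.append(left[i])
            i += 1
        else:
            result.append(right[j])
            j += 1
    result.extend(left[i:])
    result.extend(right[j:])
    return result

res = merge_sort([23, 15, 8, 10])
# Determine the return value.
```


merge_sort([23, 15, 8, 10])
Split into [23, 15] and [8, 10]
Left sorted: [15, 23]
Right sorted: [8, 10]
Merge [15, 23] and [8, 10]
= [8, 10, 15, 23]


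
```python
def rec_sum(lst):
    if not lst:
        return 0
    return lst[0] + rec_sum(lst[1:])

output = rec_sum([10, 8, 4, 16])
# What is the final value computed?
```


rec_sum([10, 8, 4, 16])
= 10 + rec_sum([8, 4, 16])
= 10 + 8 + rec_sum([4, 16])
= 10 + 8 + 4 + rec_sum([16])
= 10 + 8 + 4 + 16 + rec_sum([])
= 10 + 8 + 4 + 16 + 0
= 38


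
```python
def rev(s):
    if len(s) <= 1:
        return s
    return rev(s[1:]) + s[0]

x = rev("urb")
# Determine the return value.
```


rev("urb")
= rev("rb") + "u"
= rev("b") + "r" + "u"
= "b" + "r" + "u"
= "bru"


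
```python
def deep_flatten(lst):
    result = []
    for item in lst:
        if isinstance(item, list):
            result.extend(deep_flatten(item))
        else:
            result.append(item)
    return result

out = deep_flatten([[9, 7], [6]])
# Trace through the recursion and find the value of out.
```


deep_flatten([[9, 7], [6]])
Processing each element:
  [9, 7] is a list -> deep_flatten recursively -> [9, 7]
  [6] is a list -> deep_flatten recursively -> [6]
= [9, 7, 6]


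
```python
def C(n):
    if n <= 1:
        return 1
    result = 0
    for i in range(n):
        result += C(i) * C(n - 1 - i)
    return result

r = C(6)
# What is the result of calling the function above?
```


C(6)
= sum of C(i) * C(6-1-i) for i in 0..5
First compute sub-values bottom-up:
  C(0) = 1, C(1) = 1
  C(2) = 1*1 + 1*1 = 2
  C(3) = 1*2 + 1*1 + 2*1 = 5
  C(4) = 1*5 + 1*2 + 2*1 + 5*1 = 14
  C(5) = 1*14 + 1*5 + 2*2 + 5*1 + 14*1 = 42
Now C(6):
  C(0)*C(5) = 1*42 = 42
  C(1)*C(4) = 1*14 = 14
  C(2)*C(3) = 2*5 = 10
  C(3)*C(2) = 5*2 = 10
  C(4)*C(1) = 14*1 = 14
  C(5)*C(0) = 42*1 = 42
= 42 + 14 + 10 + 10 + 14 + 42
= 132


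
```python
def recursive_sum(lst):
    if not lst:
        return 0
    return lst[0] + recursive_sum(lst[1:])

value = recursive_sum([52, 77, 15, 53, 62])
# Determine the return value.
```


recursive_sum([52, 77, 15, 53, 62])
= 52 + recursive_sum([77, 15, 53, 62])
= 52 + 77 + recursive_sum([15, 53, 62])
= 52 + 77 + 15 + recursive_sum([53, 62])
= 52 + 77 + 15 + 53 + recursive_sum([62])
= 52 + 77 + 15 + 53 + 62 + recursive_sum([])
= 52 + 77 + 15 + 53 + 62 + 0
= 259


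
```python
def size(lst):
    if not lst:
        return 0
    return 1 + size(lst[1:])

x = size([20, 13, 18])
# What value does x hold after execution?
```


size([20, 13, 18])
= 1 + size([13, 18])
= 1 + 1 + size([18])
= 1 + 1 + 1 + size([])
= 1 + 1 + 1 + 0
= 3


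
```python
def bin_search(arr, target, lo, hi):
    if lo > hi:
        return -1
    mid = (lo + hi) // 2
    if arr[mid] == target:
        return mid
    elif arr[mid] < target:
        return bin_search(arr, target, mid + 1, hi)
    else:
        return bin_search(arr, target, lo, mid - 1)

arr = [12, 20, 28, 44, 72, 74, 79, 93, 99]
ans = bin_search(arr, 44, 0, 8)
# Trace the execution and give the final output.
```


bin_search(arr, 44, 0, 8)
lo=0, hi=8, mid=4, arr[mid]=72
72 > 44, search left half
lo=0, hi=3, mid=1, arr[mid]=20
20 < 44, search right half
lo=2, hi=3, mid=2, arr[mid]=28
28 < 44, search right half
lo=3, hi=3, mid=3, arr[mid]=44
arr[3] == 44, found at index 3
= 3


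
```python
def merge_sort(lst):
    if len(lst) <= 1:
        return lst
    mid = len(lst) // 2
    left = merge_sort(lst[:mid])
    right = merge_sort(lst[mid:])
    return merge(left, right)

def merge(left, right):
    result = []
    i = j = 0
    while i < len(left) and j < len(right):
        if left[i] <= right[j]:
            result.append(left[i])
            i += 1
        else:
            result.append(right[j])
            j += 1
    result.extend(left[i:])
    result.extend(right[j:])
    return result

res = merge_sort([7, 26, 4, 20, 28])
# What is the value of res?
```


merge_sort([7, 26, 4, 20, 28])
Split into [7, 26] and [4, 20, 28]
Left sorted: [7, 26]
Right sorted: [4, 20, 28]
Merge [7, 26] and [4, 20, 28]
= [4, 7, 20, 26, 28]


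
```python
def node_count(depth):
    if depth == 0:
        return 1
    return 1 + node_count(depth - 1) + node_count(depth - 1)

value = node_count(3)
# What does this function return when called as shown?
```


node_count(3)
= 1 + node_count(2) + node_count(2)
= 1 + 2 * node_count(2)
node_count(k) = 2^(k+1) - 1
node_count(0) = 1
node_count(1) = 3
node_count(2) = 7
node_count(3) = 15
node_count(3) = 2^4 - 1 = 15


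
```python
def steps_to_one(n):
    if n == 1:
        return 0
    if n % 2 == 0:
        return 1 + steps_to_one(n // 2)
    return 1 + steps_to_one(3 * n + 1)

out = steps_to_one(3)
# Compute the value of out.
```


steps_to_one(3)
3 is odd -> 3*3+1 = 10 -> steps_to_one(10)
10 is even -> steps_to_one(5)
5 is odd -> 3*5+1 = 16 -> steps_to_one(16)
16 is even -> steps_to_one(8)
8 is even -> steps_to_one(4)
4 is even -> steps_to_one(2)
2 is even -> steps_to_one(1)
Reached 1 after 7 steps
= 7


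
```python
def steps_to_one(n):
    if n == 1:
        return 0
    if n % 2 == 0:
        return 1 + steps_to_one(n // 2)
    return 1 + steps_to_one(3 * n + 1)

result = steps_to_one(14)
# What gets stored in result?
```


steps_to_one(14)
14 is even -> steps_to_one(7)
7 is odd -> 3*7+1 = 22 -> steps_to_one(22)
22 is even -> steps_to_one(11)
11 is odd -> 3*11+1 = 34 -> steps_to_one(34)
34 is even -> steps_to_one(17)
17 is odd -> 3*17+1 = 52 -> steps_to_one(52)
52 is even -> steps_to_one(26)
26 is even -> steps_to_one(13)
13 is odd -> 3*13+1 = 40 -> steps_to_one(40)
40 is even -> steps_to_one(20)
20 is even -> steps_to_one(10)
10 is even -> steps_to_one(5)
5 is odd -> 3*5+1 = 16 -> steps_to_one(16)
16 is even -> steps_to_one(8)
8 is even -> steps_to_one(4)
4 is even -> steps_to_one(2)
2 is even -> steps_to_one(1)
Reached 1 after 17 steps
= 17


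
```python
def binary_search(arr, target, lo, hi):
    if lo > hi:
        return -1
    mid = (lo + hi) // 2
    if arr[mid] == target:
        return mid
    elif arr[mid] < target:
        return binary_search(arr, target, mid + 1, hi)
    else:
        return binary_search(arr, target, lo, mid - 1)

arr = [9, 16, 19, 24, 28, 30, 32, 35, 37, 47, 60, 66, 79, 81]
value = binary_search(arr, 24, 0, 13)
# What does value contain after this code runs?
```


binary_search(arr, 24, 0, 13)
lo=0, hi=13, mid=6, arr[mid]=32
32 > 24, search left half
lo=0, hi=5, mid=2, arr[mid]=19
19 < 24, search right half
lo=3, hi=5, mid=4, arr[mid]=28
28 > 24, search left half
lo=3, hi=3, mid=3, arr[mid]=24
arr[3] == 24, found at index 3
= 3


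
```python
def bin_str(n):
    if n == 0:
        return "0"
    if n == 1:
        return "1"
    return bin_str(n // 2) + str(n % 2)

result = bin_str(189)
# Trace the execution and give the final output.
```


bin_str(189)
= bin_str(94) + "1"
= bin_str(47) + "0" + "1"
= bin_str(23) + "1" + "0" + "1"
= bin_str(11) + "1" + "1" + "0" + "1"
= bin_str(5) + "1" + "1" + "1" + "0" + "1"
= bin_str(2) + "1" + "1" + "1" + "1" + "0" + "1"
= bin_str(1) + "0" + "1" + "1" + "1" + "1" + "0" + "1"
= "1" + "0" + "1" + "1" + "1" + "1" + "0" + "1"
= "10111101"


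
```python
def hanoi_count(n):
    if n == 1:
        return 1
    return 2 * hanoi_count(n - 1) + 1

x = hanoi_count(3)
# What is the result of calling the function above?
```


hanoi_count(3)
= 2 * hanoi_count(2) + 1
= 2 * (2 * hanoi_count(1) + 1) + 1
Now compute bottom-up:
hanoi_count(1) = 1
hanoi_count(2) = 2 * 1 + 1 = 3
hanoi_count(3) = 2 * 3 + 1 = 7
= 7


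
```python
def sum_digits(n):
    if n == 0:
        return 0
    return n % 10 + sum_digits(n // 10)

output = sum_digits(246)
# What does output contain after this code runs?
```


sum_digits(246)
= 6 + sum_digits(24)
= 6 + 4 + sum_digits(2)
= 6 + 4 + 2 + sum_digits(0)
= 6 + 4 + 2 + 0
= 12


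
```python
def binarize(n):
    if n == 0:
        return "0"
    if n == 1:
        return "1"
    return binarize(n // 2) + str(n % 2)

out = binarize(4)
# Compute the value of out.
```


binarize(4)
= binarize(2) + "0"
= binarize(1) + "0" + "0"
= "1" + "0" + "0"
= "100"


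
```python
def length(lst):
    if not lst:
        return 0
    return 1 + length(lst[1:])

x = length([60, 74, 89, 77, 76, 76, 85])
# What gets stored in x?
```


length([60, 74, 89, 77, 76, 76, 85])
= 1 + length([74, 89, 77, 76, 76, 85])
= 1 + 1 + length([89, 77, 76, 76, 85])
= 1 + 1 + 1 + length([77, 76, 76, 85])
= 1 + 1 + 1 + 1 + length([76, 76, 85])
= 1 + 1 + 1 + 1 + 1 + length([76, 85])
= 1 + 1 + 1 + 1 + 1 + 1 + length([85])
= 1 + 1 + 1 + 1 + 1 + 1 + 1 + length([])
= 1 + 1 + 1 + 1 + 1 + 1 + 1 + 0
= 7


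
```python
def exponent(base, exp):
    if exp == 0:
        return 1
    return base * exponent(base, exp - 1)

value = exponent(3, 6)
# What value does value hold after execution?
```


exponent(3, 6)
= 3 * exponent(3, 5)
= 3 * 3 * exponent(3, 4)
= 3 * 3 * 3 * exponent(3, 3)
= 3 * 3 * 3 * 3 * exponent(3, 2)
= 3 * 3 * 3 * 3 * 3 * exponent(3, 1)
= 3 * 3 * 3 * 3 * 3 * 3 * exponent(3, 0)
= 3 * 3 * 3 * 3 * 3 * 3 * 1
= 729


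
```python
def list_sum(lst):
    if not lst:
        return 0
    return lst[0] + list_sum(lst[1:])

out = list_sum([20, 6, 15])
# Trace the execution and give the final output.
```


list_sum([20, 6, 15])
= 20 + list_sum([6, 15])
= 20 + 6 + list_sum([15])
= 20 + 6 + 15 + list_sum([])
= 20 + 6 + 15 + 0
= 41


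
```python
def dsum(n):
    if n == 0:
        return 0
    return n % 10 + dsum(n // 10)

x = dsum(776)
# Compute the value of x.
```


dsum(776)
= 6 + dsum(77)
= 6 + 7 + dsum(7)
= 6 + 7 + 7 + dsum(0)
= 6 + 7 + 7 + 0
= 20


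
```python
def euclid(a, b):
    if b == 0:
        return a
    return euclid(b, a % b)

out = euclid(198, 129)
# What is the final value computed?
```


euclid(198, 129)
= euclid(129, 198 % 129) = euclid(129, 69)
= euclid(69, 129 % 69) = euclid(69, 60)
= euclid(60, 69 % 60) = euclid(60, 9)
= euclid(9, 60 % 9) = euclid(9, 6)
= euclid(6, 9 % 6) = euclid(6, 3)
= euclid(3, 6 % 3) = euclid(3, 0)
b == 0, return a = 3


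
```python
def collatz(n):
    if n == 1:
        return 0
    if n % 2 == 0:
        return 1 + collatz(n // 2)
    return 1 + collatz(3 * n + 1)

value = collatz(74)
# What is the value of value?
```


collatz(74)
74 is even -> collatz(37)
37 is odd -> 3*37+1 = 112 -> collatz(112)
112 is even -> collatz(56)
56 is even -> collatz(28)
28 is even -> collatz(14)
14 is even -> collatz(7)
7 is odd -> 3*7+1 = 22 -> collatz(22)
22 is even -> collatz(11)
11 is odd -> 3*11+1 = 34 -> collatz(34)
34 is even -> collatz(17)
17 is odd -> 3*17+1 = 52 -> collatz(52)
52 is even -> collatz(26)
26 is even -> collatz(13)
13 is odd -> 3*13+1 = 40 -> collatz(40)
40 is even -> collatz(20)
20 is even -> collatz(10)
10 is even -> collatz(5)
5 is odd -> 3*5+1 = 16 -> collatz(16)
16 is even -> collatz(8)
8 is even -> collatz(4)
4 is even -> collatz(2)
2 is even -> collatz(1)
Reached 1 after 22 steps
= 22


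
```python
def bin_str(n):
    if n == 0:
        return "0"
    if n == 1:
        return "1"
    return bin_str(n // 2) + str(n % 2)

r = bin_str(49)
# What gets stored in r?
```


bin_str(49)
= bin_str(24) + "1"
= bin_str(12) + "0" + "1"
= bin_str(6) + "0" + "0" + "1"
= bin_str(3) + "0" + "0" + "0" + "1"
= bin_str(1) + "1" + "0" + "0" + "0" + "1"
= "1" + "1" + "0" + "0" + "0" + "1"
= "110001"


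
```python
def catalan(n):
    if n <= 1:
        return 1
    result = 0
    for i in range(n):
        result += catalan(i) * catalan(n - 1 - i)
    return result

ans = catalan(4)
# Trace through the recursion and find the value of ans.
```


catalan(4)
= sum of catalan(i) * catalan(4-1-i) for i in 0..3
First compute sub-values bottom-up:
  catalan(0) = 1, catalan(1) = 1
  catalan(2) = 1*1 + 1*1 = 2
  catalan(3) = 1*2 + 1*1 + 2*1 = 5
Now catalan(4):
  catalan(0)*catalan(3) = 1*5 = 5
  catalan(1)*catalan(2) = 1*2 = 2
  catalan(2)*catalan(1) = 2*1 = 2
  catalan(3)*catalan(0) = 5*1 = 5
= 5 + 2 + 2 + 5
= 14


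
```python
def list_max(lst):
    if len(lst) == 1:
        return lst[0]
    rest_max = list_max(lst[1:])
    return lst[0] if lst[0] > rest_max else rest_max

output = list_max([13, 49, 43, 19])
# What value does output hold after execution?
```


list_max([13, 49, 43, 19])
= compare 13 with list_max([49, 43, 19])
= compare 49 with list_max([43, 19])
= compare 43 with list_max([19])
Base: list_max([19]) = 19
compare 43 with 19: max = 43
compare 49 with 43: max = 49
compare 13 with 49: max = 49
= 49


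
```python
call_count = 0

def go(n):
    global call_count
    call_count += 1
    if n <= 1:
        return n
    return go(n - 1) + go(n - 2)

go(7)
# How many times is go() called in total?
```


go(7) calls go(6) and go(5); each non-base call branches into two more.
Let C(k) = total number of calls made by go(k), including the call to go(k) itself.
Base cases: C(0) = 1, C(1) = 1
Recurrence: C(k) = 1 + C(k-1) + C(k-2)
  C(2) = 1 + C(1) + C(0) = 1 + 1 + 1 = 3
  C(3) = 1 + C(2) + C(1) = 1 + 3 + 1 = 5
  C(4) = 1 + C(3) + C(2) = 1 + 5 + 3 = 9
  C(5) = 1 + C(4) + C(3) = 1 + 9 + 5 = 15
  C(6) = 1 + C(5) + C(4) = 1 + 15 + 9 = 25
  C(7) = 1 + C(6) + C(5) = 1 + 25 + 15 = 41
Total calls = C(7) = 41


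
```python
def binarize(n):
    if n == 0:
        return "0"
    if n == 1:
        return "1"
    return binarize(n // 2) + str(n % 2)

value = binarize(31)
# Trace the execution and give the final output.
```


binarize(31)
= binarize(15) + "1"
= binarize(7) + "1" + "1"
= binarize(3) + "1" + "1" + "1"
= binarize(1) + "1" + "1" + "1" + "1"
= "1" + "1" + "1" + "1" + "1"
= "11111"


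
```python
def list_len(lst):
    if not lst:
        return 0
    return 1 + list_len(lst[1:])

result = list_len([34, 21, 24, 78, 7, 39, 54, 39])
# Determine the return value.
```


list_len([34, 21, 24, 78, 7, 39, 54, 39])
= 1 + list_len([21, 24, 78, 7, 39, 54, 39])
= 1 + 1 + list_len([24, 78, 7, 39, 54, 39])
= 1 + 1 + 1 + list_len([78, 7, 39, 54, 39])
= 1 + 1 + 1 + 1 + list_len([7, 39, 54, 39])
= 1 + 1 + 1 + 1 + 1 + list_len([39, 54, 39])
= 1 + 1 + 1 + 1 + 1 + 1 + list_len([54, 39])
= 1 + 1 + 1 + 1 + 1 + 1 + 1 + list_len([39])
= 1 + 1 + 1 + 1 + 1 + 1 + 1 + 1 + list_len([])
= 1 + 1 + 1 + 1 + 1 + 1 + 1 + 1 + 0
= 8
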